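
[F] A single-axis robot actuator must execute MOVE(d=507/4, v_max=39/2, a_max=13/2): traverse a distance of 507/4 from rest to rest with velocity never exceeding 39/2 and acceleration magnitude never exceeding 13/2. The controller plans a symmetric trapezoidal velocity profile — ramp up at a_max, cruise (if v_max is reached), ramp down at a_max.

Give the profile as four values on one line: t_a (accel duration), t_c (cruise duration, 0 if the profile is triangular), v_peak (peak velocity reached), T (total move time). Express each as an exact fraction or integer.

t_a=3 t_c=7/2 v_peak=39/2 T=19/2

vₘ²/aₘ = (39/2)²/(13/2) = 117/2
507/4 ≥ 117/2 so v_max reached
t_a = (39/2)/(13/2) = 3; v_peak = 39/2
d_cruise = 507/4 − 117/2 = 273/4; t_c = (273/4)/(39/2) = 7/2
T = 2·3 + 7/2 = 19/2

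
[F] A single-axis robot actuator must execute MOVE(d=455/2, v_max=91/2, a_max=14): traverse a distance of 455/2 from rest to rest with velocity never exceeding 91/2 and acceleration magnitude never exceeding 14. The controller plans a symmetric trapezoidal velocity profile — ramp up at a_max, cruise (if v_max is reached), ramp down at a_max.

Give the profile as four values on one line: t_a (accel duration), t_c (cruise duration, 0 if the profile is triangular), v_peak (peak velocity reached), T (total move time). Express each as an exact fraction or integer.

t_a=13/4 t_c=7/4 v_peak=91/2 T=33/4

v_max²/a_max = (91/2)²/14 = 1183/8
455/2 ≥ 1183/8 ⇒ cruise phase
t_a = (91/2)/14 = 13/4; v_peak = 91/2
d_cruise = 455/2 − 1183/8 = 637/8; t_c = (637/8)/(91/2) = 7/4
T = 2·13/4 + 7/4 = 33/4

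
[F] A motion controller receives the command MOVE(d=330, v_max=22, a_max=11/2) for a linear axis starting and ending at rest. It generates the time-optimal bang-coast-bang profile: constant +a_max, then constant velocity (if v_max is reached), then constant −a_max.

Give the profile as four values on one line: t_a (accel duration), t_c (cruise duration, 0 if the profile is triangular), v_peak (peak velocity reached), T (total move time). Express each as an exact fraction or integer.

(v_max)²/a_max = 22²/(11/2) = 88
330 ≥ 88 ⇒ cruise phase
t_a = 22/(11/2) = 4; v_peak = 22
d_cruise = 330 − 88 = 242; t_c = 242/22 = 11
T = 2·4 + 11 = 19

t_a=4 t_c=11 v_peak=22 T=19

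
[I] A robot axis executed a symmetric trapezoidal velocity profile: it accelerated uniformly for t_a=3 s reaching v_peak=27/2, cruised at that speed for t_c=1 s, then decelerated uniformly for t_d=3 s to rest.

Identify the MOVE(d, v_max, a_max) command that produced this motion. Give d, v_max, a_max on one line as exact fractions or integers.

a_max = (27/2)/3 = 9/2
d_a = ½·27/2·3 = 81/4; d_c = 27/2·1 = 27/2
d = 2·81/4 + 27/2 = 54
t_c = 1 > 0 ⇒ limit active, v_max = 27/2

d=54 v_max=27/2 a_max=9/2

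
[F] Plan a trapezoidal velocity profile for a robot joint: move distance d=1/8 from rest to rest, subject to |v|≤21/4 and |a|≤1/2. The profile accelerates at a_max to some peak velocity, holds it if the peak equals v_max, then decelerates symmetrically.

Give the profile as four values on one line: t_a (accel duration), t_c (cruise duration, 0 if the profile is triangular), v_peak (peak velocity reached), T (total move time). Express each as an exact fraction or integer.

vₘ²/aₘ = (21/4)²/(1/2) = 441/8
1/8 < 441/8 → triangular
v_peak = √(1/8·1/2) = √(1/16) = 1/4
t_a = (1/4)/(1/2) = 1/2; t_c = 0
T = 2·1/2 = 1

t_a=1/2 t_c=0 v_peak=1/4 T=1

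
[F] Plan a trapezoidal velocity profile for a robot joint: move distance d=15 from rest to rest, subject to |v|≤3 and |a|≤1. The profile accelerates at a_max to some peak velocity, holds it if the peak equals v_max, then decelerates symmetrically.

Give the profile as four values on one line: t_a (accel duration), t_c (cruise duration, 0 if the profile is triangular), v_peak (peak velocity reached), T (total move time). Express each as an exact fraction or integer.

v_max²/a_max = 3²/1 = 9
15 ≥ 9 → trapezoidal
t_a = 3/1 = 3; v_peak = 3
d_cruise = 15 − 9 = 6; t_c = 6/3 = 2
T = 2·3 + 2 = 8

t_a=3 t_c=2 v_peak=3 T=8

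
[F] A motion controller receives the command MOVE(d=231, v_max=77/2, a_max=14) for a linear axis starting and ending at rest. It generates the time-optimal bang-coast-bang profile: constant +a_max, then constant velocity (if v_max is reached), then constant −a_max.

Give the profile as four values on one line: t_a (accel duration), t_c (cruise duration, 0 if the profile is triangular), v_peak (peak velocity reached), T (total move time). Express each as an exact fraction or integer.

v_max²/a_max = (77/2)²/14 = 847/8
231 ≥ 847/8 so v_max reached
t_a = (77/2)/14 = 11/4; v_peak = 77/2
d_cruise = 231 − 847/8 = 1001/8; t_c = (1001/8)/(77/2) = 13/4
T = 2·11/4 + 13/4 = 35/4

t_a=11/4 t_c=13/4 v_peak=77/2 T=35/4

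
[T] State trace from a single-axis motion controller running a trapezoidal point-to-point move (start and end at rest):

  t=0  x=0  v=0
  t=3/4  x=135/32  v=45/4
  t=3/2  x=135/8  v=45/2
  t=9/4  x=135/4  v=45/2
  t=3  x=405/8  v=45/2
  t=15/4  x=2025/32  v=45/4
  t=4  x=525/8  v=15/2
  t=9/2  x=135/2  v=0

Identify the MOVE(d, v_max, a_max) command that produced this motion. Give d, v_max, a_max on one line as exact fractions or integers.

d=135/2 v_max=45/2 a_max=15

final state: t=9/2, x=135/2, v=0 → d = 135/2
a_max = (45/4−0)/(3/4−0) = 15
max v = 45/2 over t∈[3/2,3] → v_max = 45/2
check: 45/2·(3/2+3/2) = 135/2 ✓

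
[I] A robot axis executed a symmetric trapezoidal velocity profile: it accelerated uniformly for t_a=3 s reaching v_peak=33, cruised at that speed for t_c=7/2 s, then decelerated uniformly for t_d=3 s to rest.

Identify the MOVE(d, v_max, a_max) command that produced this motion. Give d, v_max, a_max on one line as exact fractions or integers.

d=429/2 v_max=33 a_max=11

a_max = 33/3 = 11
d_a = ½·33·3 = 99/2; d_c = 33·7/2 = 231/2
d = 2·99/2 + 231/2 = 429/2
t_c = 7/2 > 0 → v_max = v_peak = 33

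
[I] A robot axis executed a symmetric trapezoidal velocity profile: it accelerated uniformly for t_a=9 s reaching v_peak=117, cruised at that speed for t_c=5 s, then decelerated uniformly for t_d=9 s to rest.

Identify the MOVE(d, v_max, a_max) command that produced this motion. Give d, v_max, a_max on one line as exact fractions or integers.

d=1638 v_max=117 a_max=13

a_max = 117/9 = 13
d_a = ½·117·9 = 1053/2; d_c = 117·5 = 585
d = 2·1053/2 + 585 = 1638
t_c = 5 > 0 so v_max = 117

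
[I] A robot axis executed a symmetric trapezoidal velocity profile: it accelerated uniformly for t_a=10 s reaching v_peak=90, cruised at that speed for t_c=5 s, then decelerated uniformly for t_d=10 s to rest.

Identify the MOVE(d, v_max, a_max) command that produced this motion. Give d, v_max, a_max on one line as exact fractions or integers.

d=1350 v_max=90 a_max=9

a_max = 90/10 = 9
d_a = ½·90·10 = 450; d_c = 90·5 = 450
d = 2·450 + 450 = 1350
t_c = 5 > 0 ⇒ limit active, v_max = 90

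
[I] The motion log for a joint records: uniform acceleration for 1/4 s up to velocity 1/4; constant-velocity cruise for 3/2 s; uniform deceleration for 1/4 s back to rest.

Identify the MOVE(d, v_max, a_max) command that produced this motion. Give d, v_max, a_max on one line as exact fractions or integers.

a_max = (1/4)/(1/4) = 1
d_a = ½·1/4·1/4 = 1/32; d_c = 1/4·3/2 = 3/8
d = 2·1/32 + 3/8 = 7/16
t_c = 3/2 > 0 → v_max = v_peak = 1/4

d=7/16 v_max=1/4 a_max=1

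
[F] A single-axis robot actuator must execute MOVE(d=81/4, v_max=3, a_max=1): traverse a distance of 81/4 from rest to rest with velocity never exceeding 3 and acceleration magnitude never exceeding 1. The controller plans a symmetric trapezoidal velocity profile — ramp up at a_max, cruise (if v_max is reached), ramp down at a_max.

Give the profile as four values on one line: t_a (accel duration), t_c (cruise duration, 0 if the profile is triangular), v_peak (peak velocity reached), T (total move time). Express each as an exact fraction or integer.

vₘ²/aₘ = 3²/1 = 9
81/4 ≥ 9 so v_max reached
t_a = 3/1 = 3; v_peak = 3
d_cruise = 81/4 − 9 = 45/4; t_c = (45/4)/3 = 15/4
T = 2·3 + 15/4 = 39/4

t_a=3 t_c=15/4 v_peak=3 T=39/4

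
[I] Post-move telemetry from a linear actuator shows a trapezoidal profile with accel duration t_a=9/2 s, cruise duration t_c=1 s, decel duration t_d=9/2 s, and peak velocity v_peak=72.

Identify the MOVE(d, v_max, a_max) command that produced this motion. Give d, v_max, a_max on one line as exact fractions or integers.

d=396 v_max=72 a_max=16

a_max = 72/(9/2) = 16
d_a = ½·72·9/2 = 162; d_c = 72·1 = 72
d = 2·162 + 72 = 396
t_c = 1 > 0 so v_max = 72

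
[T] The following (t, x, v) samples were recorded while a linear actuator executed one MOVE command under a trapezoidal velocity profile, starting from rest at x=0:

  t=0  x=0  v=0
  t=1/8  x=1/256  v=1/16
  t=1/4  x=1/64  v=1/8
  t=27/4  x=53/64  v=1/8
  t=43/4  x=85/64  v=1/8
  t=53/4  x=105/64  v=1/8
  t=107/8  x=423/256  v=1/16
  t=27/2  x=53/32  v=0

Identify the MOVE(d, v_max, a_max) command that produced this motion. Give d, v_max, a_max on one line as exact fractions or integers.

final state: t=27/2, x=53/32, v=0 → d = 53/32
a_max = (1/16−0)/(1/8−0) = 1/2
max v = 1/8 over t∈[1/4,53/4] → v_max = 1/8
check: 1/8·(1/4+13) = 53/32 ✓

d=53/32 v_max=1/8 a_max=1/2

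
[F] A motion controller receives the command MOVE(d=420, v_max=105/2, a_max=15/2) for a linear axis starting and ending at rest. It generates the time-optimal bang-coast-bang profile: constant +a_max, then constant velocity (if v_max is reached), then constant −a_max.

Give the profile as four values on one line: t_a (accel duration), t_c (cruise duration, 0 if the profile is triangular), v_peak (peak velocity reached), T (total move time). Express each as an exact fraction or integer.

t_a=7 t_c=1 v_peak=105/2 T=15

v_max²/a_max = (105/2)²/(15/2) = 735/2
420 ≥ 735/2 ⇒ cruise phase
t_a = (105/2)/(15/2) = 7; v_peak = 105/2
d_cruise = 420 − 735/2 = 105/2; t_c = (105/2)/(105/2) = 1
T = 2·7 + 1 = 15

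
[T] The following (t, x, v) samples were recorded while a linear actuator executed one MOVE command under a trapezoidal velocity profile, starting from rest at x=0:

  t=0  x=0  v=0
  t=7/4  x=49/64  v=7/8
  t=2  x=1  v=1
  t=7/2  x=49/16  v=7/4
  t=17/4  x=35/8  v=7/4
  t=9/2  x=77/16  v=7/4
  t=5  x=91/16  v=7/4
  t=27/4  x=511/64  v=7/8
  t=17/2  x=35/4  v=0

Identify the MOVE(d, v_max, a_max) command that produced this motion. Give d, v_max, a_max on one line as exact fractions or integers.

final state: t=17/2, x=35/4, v=0 → d = 35/4
a_max = (7/8−0)/(7/4−0) = 1/2
max v = 7/4 over t∈[7/2,5] → v_max = 7/4
check: 7/4·(7/2+3/2) = 35/4 ✓

d=35/4 v_max=7/4 a_max=1/2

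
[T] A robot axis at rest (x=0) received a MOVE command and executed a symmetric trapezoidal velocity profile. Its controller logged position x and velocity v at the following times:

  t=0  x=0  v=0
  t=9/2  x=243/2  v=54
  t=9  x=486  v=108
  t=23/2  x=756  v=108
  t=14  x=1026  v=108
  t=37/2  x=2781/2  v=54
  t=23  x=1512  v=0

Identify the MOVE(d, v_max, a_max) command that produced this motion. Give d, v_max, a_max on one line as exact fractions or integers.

final state: t=23, x=1512, v=0 → d = 1512
a_max = (54−0)/(9/2−0) = 12
max v = 108 over t∈[9,14] → v_max = 108
check: 108·(9+5) = 1512 ✓

d=1512 v_max=108 a_max=12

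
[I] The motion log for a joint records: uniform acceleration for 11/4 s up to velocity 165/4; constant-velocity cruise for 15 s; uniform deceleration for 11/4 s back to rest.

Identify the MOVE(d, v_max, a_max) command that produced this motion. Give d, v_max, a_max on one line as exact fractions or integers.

d=11715/16 v_max=165/4 a_max=15

a_max = (165/4)/(11/4) = 15
d_a = ½·165/4·11/4 = 1815/32; d_c = 165/4·15 = 2475/4
d = 2·1815/32 + 2475/4 = 11715/16
t_c = 15 > 0 ⇒ limit active, v_max = 165/4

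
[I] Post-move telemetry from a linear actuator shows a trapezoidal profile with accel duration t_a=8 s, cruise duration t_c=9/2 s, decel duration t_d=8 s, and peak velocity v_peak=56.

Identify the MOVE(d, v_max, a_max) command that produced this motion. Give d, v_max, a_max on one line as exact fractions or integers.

a_max = 56/8 = 7
d_a = ½·56·8 = 224; d_c = 56·9/2 = 252
d = 2·224 + 252 = 700
t_c = 9/2 > 0 so v_max = 56

d=700 v_max=56 a_max=7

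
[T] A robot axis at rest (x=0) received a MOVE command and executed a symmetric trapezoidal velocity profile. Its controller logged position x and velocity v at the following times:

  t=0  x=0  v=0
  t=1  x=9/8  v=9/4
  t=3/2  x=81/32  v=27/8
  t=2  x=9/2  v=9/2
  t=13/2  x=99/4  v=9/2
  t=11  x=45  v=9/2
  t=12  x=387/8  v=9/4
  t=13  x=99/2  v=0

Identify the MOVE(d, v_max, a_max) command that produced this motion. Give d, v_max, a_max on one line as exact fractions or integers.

final state: t=13, x=99/2, v=0 → d = 99/2
a_max = (9/4−0)/(1−0) = 9/4
max v = 9/2 over t∈[2,11] → v_max = 9/2
check: 9/2·(2+9) = 99/2 ✓

d=99/2 v_max=9/2 a_max=9/4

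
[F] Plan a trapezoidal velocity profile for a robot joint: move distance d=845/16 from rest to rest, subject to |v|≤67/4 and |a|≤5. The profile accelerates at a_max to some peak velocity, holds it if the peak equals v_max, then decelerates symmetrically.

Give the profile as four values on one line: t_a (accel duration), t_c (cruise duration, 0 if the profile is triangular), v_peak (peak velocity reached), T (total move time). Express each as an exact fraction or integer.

t_a=13/4 t_c=0 v_peak=65/4 T=13/2

v_max²/a_max = (67/4)²/5 = 4489/80
845/16 < 4489/80 ⇒ no cruise
v_peak = √(845/16·5) = √(4225/16) = 65/4
t_a = (65/4)/5 = 13/4; t_c = 0
T = 2·13/4 = 13/2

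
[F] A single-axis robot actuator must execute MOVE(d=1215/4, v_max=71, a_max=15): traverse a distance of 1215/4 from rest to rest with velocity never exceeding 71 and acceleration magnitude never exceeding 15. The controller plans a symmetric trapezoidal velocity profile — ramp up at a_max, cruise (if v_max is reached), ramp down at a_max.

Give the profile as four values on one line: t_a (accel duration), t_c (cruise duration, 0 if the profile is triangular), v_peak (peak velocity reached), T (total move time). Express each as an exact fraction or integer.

v_max²/a_max = 71²/15 = 5041/15
1215/4 < 5041/15 → triangular
v_peak = √(1215/4·15) = √(18225/4) = 135/2
t_a = (135/2)/15 = 9/2; t_c = 0
T = 2·9/2 = 9

t_a=9/2 t_c=0 v_peak=135/2 T=9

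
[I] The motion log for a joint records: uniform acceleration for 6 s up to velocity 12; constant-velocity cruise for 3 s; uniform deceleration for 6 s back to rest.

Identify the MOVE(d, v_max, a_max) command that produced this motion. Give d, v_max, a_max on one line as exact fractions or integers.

a_max = 12/6 = 2
d_a = ½·12·6 = 36; d_c = 12·3 = 36
d = 2·36 + 36 = 108
t_c = 3 > 0 so v_max = 12

d=108 v_max=12 a_max=2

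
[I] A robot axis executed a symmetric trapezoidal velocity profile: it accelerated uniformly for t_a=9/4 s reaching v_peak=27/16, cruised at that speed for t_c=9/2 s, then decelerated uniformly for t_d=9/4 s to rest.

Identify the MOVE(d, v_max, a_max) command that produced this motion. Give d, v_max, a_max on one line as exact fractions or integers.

a_max = (27/16)/(9/4) = 3/4
d_a = ½·27/16·9/4 = 243/128; d_c = 27/16·9/2 = 243/32
d = 2·243/128 + 243/32 = 729/64
t_c = 9/2 > 0 so v_max = 27/16

d=729/64 v_max=27/16 a_max=3/4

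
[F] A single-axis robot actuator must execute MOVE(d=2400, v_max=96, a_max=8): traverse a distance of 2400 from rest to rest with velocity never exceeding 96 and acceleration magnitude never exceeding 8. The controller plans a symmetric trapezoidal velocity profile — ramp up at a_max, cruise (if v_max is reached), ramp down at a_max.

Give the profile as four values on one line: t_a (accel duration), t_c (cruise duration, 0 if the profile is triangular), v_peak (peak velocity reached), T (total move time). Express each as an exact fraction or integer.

vₘ²/aₘ = 96²/8 = 1152
2400 ≥ 1152 → trapezoidal
t_a = 96/8 = 12; v_peak = 96
d_cruise = 2400 − 1152 = 1248; t_c = 1248/96 = 13
T = 2·12 + 13 = 37

t_a=12 t_c=13 v_peak=96 T=37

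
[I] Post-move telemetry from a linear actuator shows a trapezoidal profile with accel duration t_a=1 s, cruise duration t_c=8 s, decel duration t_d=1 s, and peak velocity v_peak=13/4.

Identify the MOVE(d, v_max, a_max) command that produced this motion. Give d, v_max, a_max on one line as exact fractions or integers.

a_max = (13/4)/1 = 13/4
d_a = ½·13/4·1 = 13/8; d_c = 13/4·8 = 26
d = 2·13/8 + 26 = 117/4
t_c = 8 > 0 so v_max = 13/4

d=117/4 v_max=13/4 a_max=13/4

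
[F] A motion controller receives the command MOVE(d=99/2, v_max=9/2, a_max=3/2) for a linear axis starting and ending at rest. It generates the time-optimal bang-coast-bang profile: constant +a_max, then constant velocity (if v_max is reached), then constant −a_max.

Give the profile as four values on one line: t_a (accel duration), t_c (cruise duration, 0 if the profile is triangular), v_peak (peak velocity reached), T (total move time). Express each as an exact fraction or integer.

v_max²/a_max = (9/2)²/(3/2) = 27/2
99/2 ≥ 27/2 so v_max reached
t_a = (9/2)/(3/2) = 3; v_peak = 9/2
d_cruise = 99/2 − 27/2 = 36; t_c = 36/(9/2) = 8
T = 2·3 + 8 = 14

t_a=3 t_c=8 v_peak=9/2 T=14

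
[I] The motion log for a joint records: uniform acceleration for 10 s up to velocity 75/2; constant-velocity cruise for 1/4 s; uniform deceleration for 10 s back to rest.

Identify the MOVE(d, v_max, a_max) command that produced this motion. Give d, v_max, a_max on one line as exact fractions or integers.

a_max = (75/2)/10 = 15/4
d_a = ½·75/2·10 = 375/2; d_c = 75/2·1/4 = 75/8
d = 2·375/2 + 75/8 = 3075/8
t_c = 1/4 > 0 → v_max = v_peak = 75/2

d=3075/8 v_max=75/2 a_max=15/4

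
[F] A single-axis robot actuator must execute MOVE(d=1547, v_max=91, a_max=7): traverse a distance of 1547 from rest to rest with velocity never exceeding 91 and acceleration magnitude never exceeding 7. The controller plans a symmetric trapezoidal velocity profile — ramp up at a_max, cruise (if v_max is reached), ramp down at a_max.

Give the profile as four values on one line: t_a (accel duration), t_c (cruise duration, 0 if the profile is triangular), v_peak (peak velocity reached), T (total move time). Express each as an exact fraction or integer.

vₘ²/aₘ = 91²/7 = 1183
1547 ≥ 1183 → trapezoidal
t_a = 91/7 = 13; v_peak = 91
d_cruise = 1547 − 1183 = 364; t_c = 364/91 = 4
T = 2·13 + 4 = 30

t_a=13 t_c=4 v_peak=91 T=30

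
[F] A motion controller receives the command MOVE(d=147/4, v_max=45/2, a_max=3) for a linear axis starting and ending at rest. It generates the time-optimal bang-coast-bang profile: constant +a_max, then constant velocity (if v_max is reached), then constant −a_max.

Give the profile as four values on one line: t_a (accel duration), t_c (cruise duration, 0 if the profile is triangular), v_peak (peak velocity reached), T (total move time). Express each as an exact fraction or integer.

t_a=7/2 t_c=0 v_peak=21/2 T=7

v_max²/a_max = (45/2)²/3 = 675/4
147/4 < 675/4 ⇒ no cruise
v_peak = √(147/4·3) = √(441/4) = 21/2
t_a = (21/2)/3 = 7/2; t_c = 0
T = 2·7/2 = 7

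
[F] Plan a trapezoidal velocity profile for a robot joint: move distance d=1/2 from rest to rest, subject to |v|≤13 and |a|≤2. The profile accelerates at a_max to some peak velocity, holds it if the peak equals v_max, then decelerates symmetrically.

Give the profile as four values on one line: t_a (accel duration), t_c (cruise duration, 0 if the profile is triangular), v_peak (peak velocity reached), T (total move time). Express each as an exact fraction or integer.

v_max²/a_max = 13²/2 = 169/2
1/2 < 169/2 so t_c = 0
v_peak = √(1/2·2) = √1 = 1
t_a = 1/2; t_c = 0
T = 2·1/2 = 1

t_a=1/2 t_c=0 v_peak=1 T=1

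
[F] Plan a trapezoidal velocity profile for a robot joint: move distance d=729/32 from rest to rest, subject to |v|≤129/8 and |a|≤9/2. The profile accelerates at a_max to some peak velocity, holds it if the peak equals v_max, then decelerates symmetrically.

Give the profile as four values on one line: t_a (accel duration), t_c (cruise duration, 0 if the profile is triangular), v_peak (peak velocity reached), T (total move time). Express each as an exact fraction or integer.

t_a=9/4 t_c=0 v_peak=81/8 T=9/2

v_max²/a_max = (129/8)²/(9/2) = 1849/32
729/32 < 1849/32 ⇒ no cruise
v_peak = √(729/32·9/2) = √(6561/64) = 81/8
t_a = (81/8)/(9/2) = 9/4; t_c = 0
T = 2·9/4 = 9/2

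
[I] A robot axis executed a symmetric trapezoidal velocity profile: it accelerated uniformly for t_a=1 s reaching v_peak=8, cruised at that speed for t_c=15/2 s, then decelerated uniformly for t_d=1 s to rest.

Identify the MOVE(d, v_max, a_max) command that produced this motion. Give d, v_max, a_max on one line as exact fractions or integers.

d=68 v_max=8 a_max=8

a_max = 8/1 = 8
d_a = ½·8·1 = 4; d_c = 8·15/2 = 60
d = 2·4 + 60 = 68
t_c = 15/2 > 0 → v_max = v_peak = 8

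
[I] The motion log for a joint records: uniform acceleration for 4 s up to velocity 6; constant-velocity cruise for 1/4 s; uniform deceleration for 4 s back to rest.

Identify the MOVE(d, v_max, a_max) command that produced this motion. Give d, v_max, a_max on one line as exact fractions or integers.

d=51/2 v_max=6 a_max=3/2

a_max = 6/4 = 3/2
d_a = ½·6·4 = 12; d_c = 6·1/4 = 3/2
d = 2·12 + 3/2 = 51/2
t_c = 1/4 > 0 so v_max = 6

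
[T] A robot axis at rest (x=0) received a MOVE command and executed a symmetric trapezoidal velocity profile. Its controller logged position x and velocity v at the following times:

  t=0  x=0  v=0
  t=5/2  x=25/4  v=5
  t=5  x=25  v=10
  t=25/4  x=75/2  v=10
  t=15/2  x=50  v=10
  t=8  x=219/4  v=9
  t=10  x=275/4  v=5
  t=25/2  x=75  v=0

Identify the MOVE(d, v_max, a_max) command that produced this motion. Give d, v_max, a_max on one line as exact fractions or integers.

d=75 v_max=10 a_max=2

final state: t=25/2, x=75, v=0 → d = 75
a_max = (5−0)/(5/2−0) = 2
max v = 10 over t∈[5,15/2] → v_max = 10
check: 10·(5+5/2) = 75 ✓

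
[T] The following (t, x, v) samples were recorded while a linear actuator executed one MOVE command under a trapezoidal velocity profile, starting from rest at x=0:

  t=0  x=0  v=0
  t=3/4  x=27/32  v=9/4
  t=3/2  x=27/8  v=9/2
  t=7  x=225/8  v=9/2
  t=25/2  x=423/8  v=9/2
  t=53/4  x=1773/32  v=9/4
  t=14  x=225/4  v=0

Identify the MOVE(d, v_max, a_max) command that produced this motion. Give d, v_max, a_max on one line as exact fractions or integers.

d=225/4 v_max=9/2 a_max=3

final state: t=14, x=225/4, v=0 → d = 225/4
a_max = (9/4−0)/(3/4−0) = 3
max v = 9/2 over t∈[3/2,25/2] → v_max = 9/2
check: 9/2·(3/2+11) = 225/4 ✓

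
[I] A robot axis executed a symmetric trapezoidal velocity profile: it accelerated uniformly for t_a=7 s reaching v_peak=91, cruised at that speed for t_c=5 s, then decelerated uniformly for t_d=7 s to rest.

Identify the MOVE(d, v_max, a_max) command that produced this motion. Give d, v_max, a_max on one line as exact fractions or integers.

a_max = 91/7 = 13
d_a = ½·91·7 = 637/2; d_c = 91·5 = 455
d = 2·637/2 + 455 = 1092
t_c = 5 > 0 → v_max = v_peak = 91

d=1092 v_max=91 a_max=13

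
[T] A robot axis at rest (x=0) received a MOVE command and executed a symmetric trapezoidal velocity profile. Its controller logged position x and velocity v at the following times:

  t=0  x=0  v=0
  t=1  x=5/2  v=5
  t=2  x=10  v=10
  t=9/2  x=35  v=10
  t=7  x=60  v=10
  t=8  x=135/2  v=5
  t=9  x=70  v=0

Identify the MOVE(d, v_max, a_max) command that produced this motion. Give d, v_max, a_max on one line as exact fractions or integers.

final state: t=9, x=70, v=0 → d = 70
a_max = (5−0)/(1−0) = 5
max v = 10 over t∈[2,7] → v_max = 10
check: 10·(2+5) = 70 ✓

d=70 v_max=10 a_max=5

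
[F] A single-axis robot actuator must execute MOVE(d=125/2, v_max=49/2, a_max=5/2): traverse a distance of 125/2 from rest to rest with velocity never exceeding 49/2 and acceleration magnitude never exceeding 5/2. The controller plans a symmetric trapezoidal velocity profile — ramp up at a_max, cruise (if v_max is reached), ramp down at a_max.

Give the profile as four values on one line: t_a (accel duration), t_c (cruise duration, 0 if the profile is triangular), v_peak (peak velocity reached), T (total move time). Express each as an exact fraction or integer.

t_a=5 t_c=0 v_peak=25/2 T=10

(v_max)²/a_max = (49/2)²/(5/2) = 2401/10
125/2 < 2401/10 ⇒ no cruise
v_peak = √(125/2·5/2) = √(625/4) = 25/2
t_a = (25/2)/(5/2) = 5; t_c = 0
T = 2·5 = 10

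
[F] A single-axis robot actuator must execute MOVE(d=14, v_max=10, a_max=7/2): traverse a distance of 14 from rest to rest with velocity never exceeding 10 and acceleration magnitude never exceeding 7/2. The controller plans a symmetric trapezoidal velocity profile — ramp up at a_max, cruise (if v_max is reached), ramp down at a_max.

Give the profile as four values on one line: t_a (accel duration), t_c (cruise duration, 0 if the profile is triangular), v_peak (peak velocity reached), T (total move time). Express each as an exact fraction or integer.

v_max²/a_max = 10²/(7/2) = 200/7
14 < 200/7 ⇒ no cruise
v_peak = √(14·7/2) = √49 = 7
t_a = 7/(7/2) = 2; t_c = 0
T = 2·2 = 4

t_a=2 t_c=0 v_peak=7 T=4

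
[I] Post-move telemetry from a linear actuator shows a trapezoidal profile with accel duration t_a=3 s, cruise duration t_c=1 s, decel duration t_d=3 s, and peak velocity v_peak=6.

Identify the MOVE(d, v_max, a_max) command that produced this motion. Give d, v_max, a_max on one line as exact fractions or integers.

a_max = 6/3 = 2
d_a = ½·6·3 = 9; d_c = 6·1 = 6
d = 2·9 + 6 = 24
t_c = 1 > 0 so v_max = 6

d=24 v_max=6 a_max=2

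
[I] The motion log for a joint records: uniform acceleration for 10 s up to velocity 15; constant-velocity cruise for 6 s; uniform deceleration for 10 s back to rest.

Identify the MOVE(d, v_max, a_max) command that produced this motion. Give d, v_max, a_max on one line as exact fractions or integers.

a_max = 15/10 = 3/2
d_a = ½·15·10 = 75; d_c = 15·6 = 90
d = 2·75 + 90 = 240
t_c = 6 > 0 → v_max = v_peak = 15

d=240 v_max=15 a_max=3/2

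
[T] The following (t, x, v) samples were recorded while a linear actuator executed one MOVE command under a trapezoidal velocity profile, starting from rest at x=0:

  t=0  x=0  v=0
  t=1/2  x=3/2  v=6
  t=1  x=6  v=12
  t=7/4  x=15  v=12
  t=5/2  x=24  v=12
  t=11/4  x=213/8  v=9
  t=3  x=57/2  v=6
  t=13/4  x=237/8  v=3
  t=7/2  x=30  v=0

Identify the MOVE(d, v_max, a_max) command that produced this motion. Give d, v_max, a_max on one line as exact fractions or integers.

final state: t=7/2, x=30, v=0 → d = 30
a_max = (6−0)/(1/2−0) = 12
max v = 12 over t∈[1,5/2] → v_max = 12
check: 12·(1+3/2) = 30 ✓

d=30 v_max=12 a_max=12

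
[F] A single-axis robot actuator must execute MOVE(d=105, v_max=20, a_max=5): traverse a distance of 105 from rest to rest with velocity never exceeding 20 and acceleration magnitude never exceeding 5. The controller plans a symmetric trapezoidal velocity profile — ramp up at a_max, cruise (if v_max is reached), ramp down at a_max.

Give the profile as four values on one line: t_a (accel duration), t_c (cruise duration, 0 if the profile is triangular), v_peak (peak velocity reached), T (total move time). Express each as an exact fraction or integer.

(v_max)²/a_max = 20²/5 = 80
105 ≥ 80 ⇒ cruise phase
t_a = 20/5 = 4; v_peak = 20
d_cruise = 105 − 80 = 25; t_c = 25/20 = 5/4
T = 2·4 + 5/4 = 37/4

t_a=4 t_c=5/4 v_peak=20 T=37/4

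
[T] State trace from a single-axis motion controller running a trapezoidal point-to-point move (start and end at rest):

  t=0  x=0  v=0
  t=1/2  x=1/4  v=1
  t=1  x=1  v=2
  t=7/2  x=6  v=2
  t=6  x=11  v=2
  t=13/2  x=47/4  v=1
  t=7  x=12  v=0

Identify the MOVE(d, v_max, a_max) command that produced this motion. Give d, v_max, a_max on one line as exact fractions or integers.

d=12 v_max=2 a_max=2

final state: t=7, x=12, v=0 → d = 12
a_max = (1−0)/(1/2−0) = 2
max v = 2 over t∈[1,6] → v_max = 2
check: 2·(1+5) = 12 ✓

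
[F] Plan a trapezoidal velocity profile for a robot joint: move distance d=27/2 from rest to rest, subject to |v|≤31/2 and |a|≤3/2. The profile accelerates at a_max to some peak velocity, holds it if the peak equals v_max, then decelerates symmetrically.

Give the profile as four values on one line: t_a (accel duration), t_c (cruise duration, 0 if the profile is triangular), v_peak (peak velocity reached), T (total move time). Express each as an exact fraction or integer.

(v_max)²/a_max = (31/2)²/(3/2) = 961/6
27/2 < 961/6 → triangular
v_peak = √(27/2·3/2) = √(81/4) = 9/2
t_a = (9/2)/(3/2) = 3; t_c = 0
T = 2·3 = 6

t_a=3 t_c=0 v_peak=9/2 T=6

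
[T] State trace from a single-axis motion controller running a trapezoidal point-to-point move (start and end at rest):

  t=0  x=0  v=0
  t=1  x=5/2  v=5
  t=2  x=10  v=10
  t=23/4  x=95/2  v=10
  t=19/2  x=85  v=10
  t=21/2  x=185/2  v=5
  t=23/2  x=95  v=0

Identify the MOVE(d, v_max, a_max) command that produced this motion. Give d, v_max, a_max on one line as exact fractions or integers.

final state: t=23/2, x=95, v=0 → d = 95
a_max = (5−0)/(1−0) = 5
max v = 10 over t∈[2,19/2] → v_max = 10
check: 10·(2+15/2) = 95 ✓

d=95 v_max=10 a_max=5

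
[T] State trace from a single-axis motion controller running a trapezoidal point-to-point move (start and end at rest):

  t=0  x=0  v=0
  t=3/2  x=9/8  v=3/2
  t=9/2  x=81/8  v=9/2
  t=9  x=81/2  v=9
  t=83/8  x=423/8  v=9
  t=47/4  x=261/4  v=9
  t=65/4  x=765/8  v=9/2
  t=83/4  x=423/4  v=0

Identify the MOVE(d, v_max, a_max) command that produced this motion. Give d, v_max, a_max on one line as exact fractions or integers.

d=423/4 v_max=9 a_max=1

final state: t=83/4, x=423/4, v=0 → d = 423/4
a_max = (3/2−0)/(3/2−0) = 1
max v = 9 over t∈[9,47/4] → v_max = 9
check: 9·(9+11/4) = 423/4 ✓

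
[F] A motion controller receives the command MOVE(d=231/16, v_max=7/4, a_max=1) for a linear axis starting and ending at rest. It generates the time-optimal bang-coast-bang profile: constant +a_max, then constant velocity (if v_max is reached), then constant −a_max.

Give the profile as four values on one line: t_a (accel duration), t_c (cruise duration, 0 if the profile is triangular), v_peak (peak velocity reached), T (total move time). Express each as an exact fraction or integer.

vₘ²/aₘ = (7/4)²/1 = 49/16
231/16 ≥ 49/16 → trapezoidal
t_a = (7/4)/1 = 7/4; v_peak = 7/4
d_cruise = 231/16 − 49/16 = 91/8; t_c = (91/8)/(7/4) = 13/2
T = 2·7/4 + 13/2 = 10

t_a=7/4 t_c=13/2 v_peak=7/4 T=10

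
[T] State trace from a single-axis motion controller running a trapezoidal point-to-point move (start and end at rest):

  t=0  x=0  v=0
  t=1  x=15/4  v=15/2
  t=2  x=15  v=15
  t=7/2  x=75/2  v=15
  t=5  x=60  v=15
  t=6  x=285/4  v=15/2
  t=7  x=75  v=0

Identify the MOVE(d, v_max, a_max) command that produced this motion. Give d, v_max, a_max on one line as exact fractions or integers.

d=75 v_max=15 a_max=15/2

final state: t=7, x=75, v=0 → d = 75
a_max = (15/2−0)/(1−0) = 15/2
max v = 15 over t∈[2,5] → v_max = 15
check: 15·(2+3) = 75 ✓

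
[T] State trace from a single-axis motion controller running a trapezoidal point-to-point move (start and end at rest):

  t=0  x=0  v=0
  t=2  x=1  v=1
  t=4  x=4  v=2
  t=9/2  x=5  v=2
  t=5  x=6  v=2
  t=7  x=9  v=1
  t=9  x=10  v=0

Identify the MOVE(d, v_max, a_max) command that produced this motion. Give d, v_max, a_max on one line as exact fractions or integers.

d=10 v_max=2 a_max=1/2

final state: t=9, x=10, v=0 → d = 10
a_max = (1−0)/(2−0) = 1/2
max v = 2 over t∈[4,5] → v_max = 2
check: 2·(4+1) = 10 ✓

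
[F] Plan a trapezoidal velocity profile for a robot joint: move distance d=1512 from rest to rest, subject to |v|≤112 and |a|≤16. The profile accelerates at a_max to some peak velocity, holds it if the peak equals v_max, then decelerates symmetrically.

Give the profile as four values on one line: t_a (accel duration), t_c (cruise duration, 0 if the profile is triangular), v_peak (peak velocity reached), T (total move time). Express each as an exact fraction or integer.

v_max²/a_max = 112²/16 = 784
1512 ≥ 784 ⇒ cruise phase
t_a = 112/16 = 7; v_peak = 112
d_cruise = 1512 − 784 = 728; t_c = 728/112 = 13/2
T = 2·7 + 13/2 = 41/2

t_a=7 t_c=13/2 v_peak=112 T=41/2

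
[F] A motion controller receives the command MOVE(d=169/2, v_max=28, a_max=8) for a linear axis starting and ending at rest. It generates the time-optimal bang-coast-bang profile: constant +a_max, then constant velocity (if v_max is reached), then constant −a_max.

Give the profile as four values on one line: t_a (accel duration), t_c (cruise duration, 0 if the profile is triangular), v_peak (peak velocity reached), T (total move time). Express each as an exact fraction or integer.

t_a=13/4 t_c=0 v_peak=26 T=13/2

(v_max)²/a_max = 28²/8 = 98
169/2 < 98 ⇒ no cruise
v_peak = √(169/2·8) = √676 = 26
t_a = 26/8 = 13/4; t_c = 0
T = 2·13/4 = 13/2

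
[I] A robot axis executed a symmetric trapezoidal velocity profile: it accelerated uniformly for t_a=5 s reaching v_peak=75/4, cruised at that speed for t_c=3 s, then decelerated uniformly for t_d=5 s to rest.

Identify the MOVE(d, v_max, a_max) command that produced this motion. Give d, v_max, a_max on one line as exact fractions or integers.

d=150 v_max=75/4 a_max=15/4

a_max = (75/4)/5 = 15/4
d_a = ½·75/4·5 = 375/8; d_c = 75/4·3 = 225/4
d = 2·375/8 + 225/4 = 150
t_c = 3 > 0 ⇒ limit active, v_max = 75/4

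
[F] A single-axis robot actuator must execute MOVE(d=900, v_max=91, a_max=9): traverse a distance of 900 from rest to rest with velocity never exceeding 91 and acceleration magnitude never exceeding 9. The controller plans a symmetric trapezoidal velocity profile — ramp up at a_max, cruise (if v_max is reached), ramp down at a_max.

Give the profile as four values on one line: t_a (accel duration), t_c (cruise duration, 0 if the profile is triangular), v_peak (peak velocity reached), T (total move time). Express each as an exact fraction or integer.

v_max²/a_max = 91²/9 = 8281/9
900 < 8281/9 → triangular
v_peak = √(900·9) = √8100 = 90
t_a = 90/9 = 10; t_c = 0
T = 2·10 = 20

t_a=10 t_c=0 v_peak=90 T=20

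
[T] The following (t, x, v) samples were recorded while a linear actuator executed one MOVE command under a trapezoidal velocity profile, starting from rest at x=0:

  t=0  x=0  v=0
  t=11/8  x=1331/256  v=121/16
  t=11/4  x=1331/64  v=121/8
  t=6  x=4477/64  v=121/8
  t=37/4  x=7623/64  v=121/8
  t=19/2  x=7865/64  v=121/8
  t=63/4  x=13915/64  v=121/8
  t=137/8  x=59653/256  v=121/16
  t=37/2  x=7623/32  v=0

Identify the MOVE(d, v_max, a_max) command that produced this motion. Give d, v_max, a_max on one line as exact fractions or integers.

d=7623/32 v_max=121/8 a_max=11/2

final state: t=37/2, x=7623/32, v=0 → d = 7623/32
a_max = (121/16−0)/(11/8−0) = 11/2
max v = 121/8 over t∈[11/4,63/4] → v_max = 121/8
check: 121/8·(11/4+13) = 7623/32 ✓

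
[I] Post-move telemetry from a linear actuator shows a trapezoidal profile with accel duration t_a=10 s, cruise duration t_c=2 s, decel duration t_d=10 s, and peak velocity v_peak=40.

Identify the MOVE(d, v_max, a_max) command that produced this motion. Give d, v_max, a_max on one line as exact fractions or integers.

d=480 v_max=40 a_max=4

a_max = 40/10 = 4
d_a = ½·40·10 = 200; d_c = 40·2 = 80
d = 2·200 + 80 = 480
t_c = 2 > 0 → v_max = v_peak = 40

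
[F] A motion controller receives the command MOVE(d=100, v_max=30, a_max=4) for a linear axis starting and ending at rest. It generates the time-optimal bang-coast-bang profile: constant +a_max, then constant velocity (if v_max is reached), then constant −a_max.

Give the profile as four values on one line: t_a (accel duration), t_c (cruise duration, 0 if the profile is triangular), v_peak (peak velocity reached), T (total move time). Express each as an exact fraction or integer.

t_a=5 t_c=0 v_peak=20 T=10

v_max²/a_max = 30²/4 = 225
100 < 225 so t_c = 0
v_peak = √(100·4) = √400 = 20
t_a = 20/4 = 5; t_c = 0
T = 2·5 = 10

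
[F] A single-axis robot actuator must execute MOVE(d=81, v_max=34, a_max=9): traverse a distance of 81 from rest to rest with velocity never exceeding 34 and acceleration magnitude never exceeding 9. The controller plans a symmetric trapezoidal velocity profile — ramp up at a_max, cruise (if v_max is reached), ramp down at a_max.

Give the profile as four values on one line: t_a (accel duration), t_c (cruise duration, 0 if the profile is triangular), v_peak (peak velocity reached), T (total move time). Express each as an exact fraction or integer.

v_max²/a_max = 34²/9 = 1156/9
81 < 1156/9 so t_c = 0
v_peak = √(81·9) = √729 = 27
t_a = 27/9 = 3; t_c = 0
T = 2·3 = 6

t_a=3 t_c=0 v_peak=27 T=6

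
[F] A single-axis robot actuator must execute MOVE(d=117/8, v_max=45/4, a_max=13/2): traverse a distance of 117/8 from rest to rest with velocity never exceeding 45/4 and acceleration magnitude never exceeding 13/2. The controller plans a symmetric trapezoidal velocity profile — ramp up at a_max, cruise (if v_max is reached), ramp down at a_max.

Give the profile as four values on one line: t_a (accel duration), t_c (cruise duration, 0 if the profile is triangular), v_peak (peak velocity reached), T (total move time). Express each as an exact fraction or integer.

vₘ²/aₘ = (45/4)²/(13/2) = 2025/104
117/8 < 2025/104 → triangular
v_peak = √(117/8·13/2) = √(1521/16) = 39/4
t_a = (39/4)/(13/2) = 3/2; t_c = 0
T = 2·3/2 = 3

t_a=3/2 t_c=0 v_peak=39/4 T=3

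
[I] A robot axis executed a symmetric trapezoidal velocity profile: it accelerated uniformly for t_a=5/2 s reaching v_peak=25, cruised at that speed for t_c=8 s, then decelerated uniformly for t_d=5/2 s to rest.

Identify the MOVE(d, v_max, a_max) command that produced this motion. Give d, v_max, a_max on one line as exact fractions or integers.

a_max = 25/(5/2) = 10
d_a = ½·25·5/2 = 125/4; d_c = 25·8 = 200
d = 2·125/4 + 200 = 525/2
t_c = 8 > 0 → v_max = v_peak = 25

d=525/2 v_max=25 a_max=10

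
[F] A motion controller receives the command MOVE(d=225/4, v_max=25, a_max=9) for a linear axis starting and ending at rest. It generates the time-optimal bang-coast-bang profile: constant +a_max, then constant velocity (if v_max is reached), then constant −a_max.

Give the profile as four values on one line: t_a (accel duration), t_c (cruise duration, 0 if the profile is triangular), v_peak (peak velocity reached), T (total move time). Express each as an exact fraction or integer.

(v_max)²/a_max = 25²/9 = 625/9
225/4 < 625/9 → triangular
v_peak = √(225/4·9) = √(2025/4) = 45/2
t_a = (45/2)/9 = 5/2; t_c = 0
T = 2·5/2 = 5

t_a=5/2 t_c=0 v_peak=45/2 T=5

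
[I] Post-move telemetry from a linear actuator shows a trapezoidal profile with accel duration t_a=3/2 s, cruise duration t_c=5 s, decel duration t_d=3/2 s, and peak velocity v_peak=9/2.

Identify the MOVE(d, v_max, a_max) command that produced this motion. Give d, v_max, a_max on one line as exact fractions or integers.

d=117/4 v_max=9/2 a_max=3

a_max = (9/2)/(3/2) = 3
d_a = ½·9/2·3/2 = 27/8; d_c = 9/2·5 = 45/2
d = 2·27/8 + 45/2 = 117/4
t_c = 5 > 0 ⇒ limit active, v_max = 9/2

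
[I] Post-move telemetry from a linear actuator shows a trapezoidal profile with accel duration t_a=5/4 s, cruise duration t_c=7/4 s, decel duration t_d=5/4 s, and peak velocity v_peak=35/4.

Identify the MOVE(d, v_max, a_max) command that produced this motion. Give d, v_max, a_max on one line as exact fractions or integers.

d=105/4 v_max=35/4 a_max=7

a_max = (35/4)/(5/4) = 7
d_a = ½·35/4·5/4 = 175/32; d_c = 35/4·7/4 = 245/16
d = 2·175/32 + 245/16 = 105/4
t_c = 7/4 > 0 → v_max = v_peak = 35/4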